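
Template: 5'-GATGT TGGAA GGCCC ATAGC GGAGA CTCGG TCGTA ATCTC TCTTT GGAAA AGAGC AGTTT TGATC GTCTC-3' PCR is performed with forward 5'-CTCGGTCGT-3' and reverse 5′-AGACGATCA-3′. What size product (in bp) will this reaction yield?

44 bp

Forward primer CTCGGTCGT is found on the top strand at positions 26–34.
The reverse primer's reverse complement is TGATCGTCT, which matches the template at positions 61–69.
The product runs from position 26 to position 69, so its length is 69 − 26 + 1 = 44 bp.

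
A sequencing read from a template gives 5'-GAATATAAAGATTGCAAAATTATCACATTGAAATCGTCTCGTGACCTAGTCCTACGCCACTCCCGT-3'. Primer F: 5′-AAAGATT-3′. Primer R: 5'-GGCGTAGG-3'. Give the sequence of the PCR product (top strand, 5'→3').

5'-AAAGATTGCAAAATTATCACATTGAAATCGTCTCGTGACCTAGTCCTACGCC-3'

The forward primer matches the template at positions 7–13.
The reverse primer's reverse complement is CCTACGCC, which matches the template at positions 51–58.
The product is the template from position 7 through 58 (52 bp).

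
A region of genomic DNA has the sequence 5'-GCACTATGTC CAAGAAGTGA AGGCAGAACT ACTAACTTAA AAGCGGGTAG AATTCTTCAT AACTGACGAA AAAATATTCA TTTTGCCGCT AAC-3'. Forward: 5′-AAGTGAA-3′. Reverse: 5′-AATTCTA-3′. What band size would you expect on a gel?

40 bp

Scanning the template, AAGTGAA occurs at positions 15–21; this primer anneals to the bottom strand there with its 3' end pointing downstream.
Reverse complement of the reverse primer: TAGAATT. This occurs on the top strand at positions 48–54.
The product runs from position 15 to position 54, so its length is 54 − 15 + 1 = 40 bp.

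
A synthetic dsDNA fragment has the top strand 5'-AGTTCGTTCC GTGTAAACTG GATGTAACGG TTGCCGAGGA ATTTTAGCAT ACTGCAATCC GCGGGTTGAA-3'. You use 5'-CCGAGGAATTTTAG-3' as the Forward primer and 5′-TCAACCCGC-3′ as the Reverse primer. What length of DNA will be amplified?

The forward primer matches the template at positions 34–47.
Reverse complement of the reverse primer: GCGGGTTGA. This occurs on the top strand at positions 61–69.
Amplicon spans positions 34–69: 36 bp.

36 bp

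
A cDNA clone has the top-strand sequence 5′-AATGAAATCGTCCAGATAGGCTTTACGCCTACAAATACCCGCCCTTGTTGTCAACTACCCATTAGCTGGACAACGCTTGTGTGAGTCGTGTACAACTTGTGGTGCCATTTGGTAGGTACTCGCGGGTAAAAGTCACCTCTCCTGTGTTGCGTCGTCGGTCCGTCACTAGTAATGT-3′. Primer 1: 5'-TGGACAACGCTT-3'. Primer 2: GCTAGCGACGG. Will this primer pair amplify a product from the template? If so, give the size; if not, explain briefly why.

Primer 2 (GCTAGCGACGG) does not match the top strand, and its reverse complement CCGTCGCTAGC does not match either.
With no annealing site for primer 2, no amplification occurs.

No product — primer 2 has no binding site in the template.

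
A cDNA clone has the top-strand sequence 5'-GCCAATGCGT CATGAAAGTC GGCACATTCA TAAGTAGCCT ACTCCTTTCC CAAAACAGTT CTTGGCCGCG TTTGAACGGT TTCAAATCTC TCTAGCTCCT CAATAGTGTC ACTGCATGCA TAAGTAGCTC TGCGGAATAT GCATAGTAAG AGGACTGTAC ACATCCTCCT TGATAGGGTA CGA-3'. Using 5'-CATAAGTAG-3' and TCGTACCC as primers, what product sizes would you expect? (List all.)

The forward primer CATAAGTAG matches the top strand at positions 29–37, 119–127.
The reverse primer's reverse complement is GGGTACGA, matching at positions 176–183.
Each forward site pairs with the reverse site to give a product ending at position 183: sizes 155, 65 bp.

155 bp, 65 bp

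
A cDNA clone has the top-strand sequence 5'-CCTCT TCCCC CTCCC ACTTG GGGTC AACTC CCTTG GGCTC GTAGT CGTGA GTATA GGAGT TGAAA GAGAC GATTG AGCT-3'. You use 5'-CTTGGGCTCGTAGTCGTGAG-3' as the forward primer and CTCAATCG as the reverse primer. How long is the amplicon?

The forward primer matches the template at positions 32–51.
Taking the reverse complement of CTCAATCG gives CGATTGAG, found at positions 70–77 on the template; the primer anneals here to the top strand with its 3' end pointing upstream.
The product runs from position 32 to position 77, so its length is 77 − 32 + 1 = 46 bp.

46 bp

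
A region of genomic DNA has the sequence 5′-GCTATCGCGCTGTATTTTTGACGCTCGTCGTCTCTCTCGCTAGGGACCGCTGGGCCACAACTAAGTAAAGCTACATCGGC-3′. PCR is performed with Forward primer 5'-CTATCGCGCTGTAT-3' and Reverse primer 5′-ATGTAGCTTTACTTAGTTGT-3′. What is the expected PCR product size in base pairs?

75 bp

The forward primer matches the template at positions 2–15.
Reverse complement of the reverse primer: ACAACTAAGTAAAGCTACAT. This occurs on the top strand at positions 57–76.
Amplicon spans positions 2–76: 75 bp.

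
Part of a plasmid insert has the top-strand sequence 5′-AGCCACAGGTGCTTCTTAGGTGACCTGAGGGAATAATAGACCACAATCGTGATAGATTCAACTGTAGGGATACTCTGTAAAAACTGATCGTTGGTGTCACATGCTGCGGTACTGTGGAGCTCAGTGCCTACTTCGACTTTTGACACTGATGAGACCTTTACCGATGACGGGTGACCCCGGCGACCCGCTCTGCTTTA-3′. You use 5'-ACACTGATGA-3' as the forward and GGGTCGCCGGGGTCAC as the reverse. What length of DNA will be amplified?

Forward primer ACACTGATGA is found on the top strand at positions 143–152.
The reverse primer's reverse complement is GTGACCCCGGCGACCC, which matches the template at positions 171–186.
Amplicon spans positions 143–186: 44 bp.

44 bp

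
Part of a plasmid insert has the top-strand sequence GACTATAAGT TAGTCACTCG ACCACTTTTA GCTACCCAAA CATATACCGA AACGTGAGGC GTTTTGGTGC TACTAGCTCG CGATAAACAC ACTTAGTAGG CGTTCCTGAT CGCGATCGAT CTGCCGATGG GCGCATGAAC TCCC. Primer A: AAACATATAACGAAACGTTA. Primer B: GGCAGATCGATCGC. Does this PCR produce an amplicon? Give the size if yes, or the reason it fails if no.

Primer A (AAACATATAACGAAACGTTA) does not match the top strand, and its reverse complement TAACGTTTCGTTATATGTTT does not match either.
With no annealing site for primer A, no amplification occurs.

No product — primer A has no binding site in the template.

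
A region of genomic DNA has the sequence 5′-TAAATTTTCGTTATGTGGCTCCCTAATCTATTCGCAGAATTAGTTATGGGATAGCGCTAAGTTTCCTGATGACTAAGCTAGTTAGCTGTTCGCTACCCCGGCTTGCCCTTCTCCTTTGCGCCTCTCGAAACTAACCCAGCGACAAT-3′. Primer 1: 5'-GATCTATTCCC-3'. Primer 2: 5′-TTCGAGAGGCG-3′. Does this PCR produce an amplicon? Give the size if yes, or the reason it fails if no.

Primer 1 (GATCTATTCCC) does not match the top strand, and its reverse complement GGGAATAGATC does not match either.
With no annealing site for primer 1, no amplification occurs.

No product — primer 1 has no binding site in the template.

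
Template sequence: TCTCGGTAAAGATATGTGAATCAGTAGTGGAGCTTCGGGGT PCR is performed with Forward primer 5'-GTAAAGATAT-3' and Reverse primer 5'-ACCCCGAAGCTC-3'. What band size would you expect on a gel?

36 bp

The forward primer matches the template at positions 6–15.
Taking the reverse complement of ACCCCGAAGCTC gives GAGCTTCGGGGT, found at positions 30–41 on the template; the primer anneals here to the top strand with its 3' end pointing upstream.
Amplicon spans positions 6–41: 36 bp.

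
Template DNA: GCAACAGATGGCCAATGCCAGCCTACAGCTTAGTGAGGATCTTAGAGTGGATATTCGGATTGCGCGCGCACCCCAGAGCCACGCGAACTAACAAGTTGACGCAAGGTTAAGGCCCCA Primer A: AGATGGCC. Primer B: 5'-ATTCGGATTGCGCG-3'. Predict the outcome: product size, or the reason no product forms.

No product — both primers anneal to the same strand and extend in the same direction.

Primer A (AGATGGCC) matches the top strand at positions 6–13 (3' end points downstream).
Primer B (ATTCGGATTGCGCG) also matches the top strand directly, at positions 53–66 — its reverse complement CGCGCAATCCGAAT is not present.
Both primers anneal to the bottom strand with 3' ends pointing the same way, so neither can prime synthesis back toward the other.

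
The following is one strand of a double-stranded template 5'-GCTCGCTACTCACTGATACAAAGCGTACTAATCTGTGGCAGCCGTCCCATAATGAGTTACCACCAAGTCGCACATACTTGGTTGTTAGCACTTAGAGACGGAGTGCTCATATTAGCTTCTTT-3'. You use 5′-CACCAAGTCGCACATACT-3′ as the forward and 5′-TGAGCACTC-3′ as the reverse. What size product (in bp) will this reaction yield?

49 bp

The forward primer matches the template at positions 61–78.
Taking the reverse complement of TGAGCACTC gives GAGTGCTCA, found at positions 101–109 on the template; the primer anneals here to the top strand with its 3' end pointing upstream.
The product runs from position 61 to position 109, so its length is 109 − 61 + 1 = 49 bp.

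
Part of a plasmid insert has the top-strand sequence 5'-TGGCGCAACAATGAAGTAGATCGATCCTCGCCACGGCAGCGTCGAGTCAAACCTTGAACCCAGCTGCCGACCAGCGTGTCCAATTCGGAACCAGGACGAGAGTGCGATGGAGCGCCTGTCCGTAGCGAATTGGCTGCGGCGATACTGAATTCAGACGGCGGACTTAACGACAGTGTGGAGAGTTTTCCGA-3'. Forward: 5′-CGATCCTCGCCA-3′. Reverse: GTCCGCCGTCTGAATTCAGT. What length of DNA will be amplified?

Forward primer CGATCCTCGCCA is found on the top strand at positions 22–33.
The reverse primer's reverse complement is ACTGAATTCAGACGGCGGAC, which matches the template at positions 144–163.
Product length = (reverse-primer end) − (forward-primer start) + 1 = 163 − 22 + 1 = 142 bp.

142 bp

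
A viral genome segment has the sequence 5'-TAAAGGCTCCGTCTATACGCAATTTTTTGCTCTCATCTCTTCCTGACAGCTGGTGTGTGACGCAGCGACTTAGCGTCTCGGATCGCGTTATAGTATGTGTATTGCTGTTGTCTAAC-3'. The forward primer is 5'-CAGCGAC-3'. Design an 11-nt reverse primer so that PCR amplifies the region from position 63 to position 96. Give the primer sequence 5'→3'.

5'-ATACTATAACG-3'

The product's 3' end on the top strand is position 96.
The reverse primer anneals to the top strand over positions 86–96, i.e. to CGTTATAGTAT.
Its sequence written 5'→3' is the reverse complement: ATACTATAACG.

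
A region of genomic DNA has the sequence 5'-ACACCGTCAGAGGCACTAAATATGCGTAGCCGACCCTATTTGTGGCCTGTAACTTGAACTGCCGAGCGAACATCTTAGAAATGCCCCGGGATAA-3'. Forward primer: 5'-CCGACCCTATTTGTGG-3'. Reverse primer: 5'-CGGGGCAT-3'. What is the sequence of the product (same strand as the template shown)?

5'-CCGACCCTATTTGTGGCCTGTAACTTGAACTGCCGAGCGAACATCTTAGAAATGCCCCG-3'

Scanning the template, CCGACCCTATTTGTGG occurs at positions 30–45; this primer anneals to the bottom strand there with its 3' end pointing downstream.
Taking the reverse complement of CGGGGCAT gives ATGCCCCG, found at positions 81–88 on the template; the primer anneals here to the top strand with its 3' end pointing upstream.
The product is the template from position 30 through 88 (59 bp).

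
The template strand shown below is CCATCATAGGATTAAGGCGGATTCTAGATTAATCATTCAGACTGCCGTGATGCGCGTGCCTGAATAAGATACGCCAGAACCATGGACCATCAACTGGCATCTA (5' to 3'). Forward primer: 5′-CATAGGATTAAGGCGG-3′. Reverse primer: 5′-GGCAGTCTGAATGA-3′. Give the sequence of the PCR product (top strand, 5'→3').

Scanning the template, CATAGGATTAAGGCGG occurs at positions 5–20; this primer anneals to the bottom strand there with its 3' end pointing downstream.
Reverse complement of the reverse primer: TCATTCAGACTGCC. This occurs on the top strand at positions 33–46.
The product is the template from position 5 through 46 (42 bp).

5'-CATAGGATTAAGGCGGATTCTAGATTAATCATTCAGACTGCC-3'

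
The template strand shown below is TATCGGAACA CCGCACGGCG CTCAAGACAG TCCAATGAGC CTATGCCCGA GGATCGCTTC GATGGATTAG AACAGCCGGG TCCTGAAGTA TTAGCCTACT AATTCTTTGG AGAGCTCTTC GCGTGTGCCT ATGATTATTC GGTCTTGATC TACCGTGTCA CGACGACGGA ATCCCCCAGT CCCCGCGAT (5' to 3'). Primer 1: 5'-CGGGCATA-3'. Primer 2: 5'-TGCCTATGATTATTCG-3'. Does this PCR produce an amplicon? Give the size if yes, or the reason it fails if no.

No product — the primers' 3' ends point away from each other.

Primer 1 (CGGGCATA) has reverse complement TATGCCCG, which matches the top strand at positions 42–49; primer 1 anneals to the top strand there with its 3' end pointing upstream toward position 42.
Primer 2 (TGCCTATGATTATTCG) matches the top strand directly at positions 126–141; it anneals to the bottom strand with its 3' end pointing downstream toward position 141.
The 3' ends diverge (primer 1 extends toward position 1, primer 2 toward position 189), so the primers never converge on a shared product.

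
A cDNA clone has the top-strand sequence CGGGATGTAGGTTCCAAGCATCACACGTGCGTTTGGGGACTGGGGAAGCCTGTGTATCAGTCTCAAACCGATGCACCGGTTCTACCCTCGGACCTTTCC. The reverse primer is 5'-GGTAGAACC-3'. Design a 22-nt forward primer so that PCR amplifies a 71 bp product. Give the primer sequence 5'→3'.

The reverse primer's reverse complement GGTTCTACC matches the template at positions 78–86, so the product ends at position 86.
A 71 bp product then starts at position 86 − 71 + 1 = 16.
The forward primer is identical to the top strand there: AAGCATCACACGTGCGTTTGGG.

5'-AAGCATCACACGTGCGTTTGGG-3'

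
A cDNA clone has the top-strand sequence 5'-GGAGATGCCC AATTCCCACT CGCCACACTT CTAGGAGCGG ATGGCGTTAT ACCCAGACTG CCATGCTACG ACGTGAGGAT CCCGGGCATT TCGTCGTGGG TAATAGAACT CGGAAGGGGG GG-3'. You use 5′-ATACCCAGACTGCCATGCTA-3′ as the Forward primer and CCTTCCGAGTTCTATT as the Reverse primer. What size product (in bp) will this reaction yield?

Scanning the template, ATACCCAGACTGCCATGCTA occurs at positions 49–68; this primer anneals to the bottom strand there with its 3' end pointing downstream.
The reverse primer's reverse complement is AATAGAACTCGGAAGG, which matches the template at positions 102–117.
Product length = (reverse-primer end) − (forward-primer start) + 1 = 117 − 49 + 1 = 69 bp.

69 bp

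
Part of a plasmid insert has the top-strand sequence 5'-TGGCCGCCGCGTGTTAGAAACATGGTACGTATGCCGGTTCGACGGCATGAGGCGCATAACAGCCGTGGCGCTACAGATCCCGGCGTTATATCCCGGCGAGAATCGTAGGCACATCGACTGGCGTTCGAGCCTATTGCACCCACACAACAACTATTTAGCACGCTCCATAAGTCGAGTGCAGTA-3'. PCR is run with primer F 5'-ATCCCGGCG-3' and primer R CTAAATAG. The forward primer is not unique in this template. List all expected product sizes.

82 bp, 69 bp

The forward primer ATCCCGGCG matches the top strand at positions 77–85, 90–98.
The reverse primer's reverse complement is CTATTTAG, matching at positions 151–158.
Each forward site pairs with the reverse site to give a product ending at position 158: sizes 82, 69 bp.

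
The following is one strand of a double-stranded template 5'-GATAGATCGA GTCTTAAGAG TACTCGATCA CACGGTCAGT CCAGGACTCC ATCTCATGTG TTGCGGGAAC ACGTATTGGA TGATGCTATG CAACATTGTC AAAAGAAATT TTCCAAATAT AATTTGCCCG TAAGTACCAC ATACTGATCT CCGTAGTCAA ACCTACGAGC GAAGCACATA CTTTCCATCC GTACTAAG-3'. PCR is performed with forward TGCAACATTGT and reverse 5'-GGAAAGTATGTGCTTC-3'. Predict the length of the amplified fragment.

The forward primer matches the template at positions 89–99.
Taking the reverse complement of GGAAAGTATGTGCTTC gives GAAGCACATACTTTCC, found at positions 171–186 on the template; the primer anneals here to the top strand with its 3' end pointing upstream.
Product length = (reverse-primer end) − (forward-primer start) + 1 = 186 − 89 + 1 = 98 bp.

98 bp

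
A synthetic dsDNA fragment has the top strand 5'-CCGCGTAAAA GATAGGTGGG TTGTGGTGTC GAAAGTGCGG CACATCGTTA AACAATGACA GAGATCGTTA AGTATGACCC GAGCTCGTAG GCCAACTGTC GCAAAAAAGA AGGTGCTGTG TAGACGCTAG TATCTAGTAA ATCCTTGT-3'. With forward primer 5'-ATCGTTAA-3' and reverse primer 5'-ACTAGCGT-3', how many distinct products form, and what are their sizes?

The forward primer ATCGTTAA matches the top strand at positions 44–51, 64–71.
The reverse primer's reverse complement is ACGCTAGT, matching at positions 124–131.
Each forward site pairs with the reverse site to give a product ending at position 131: sizes 88, 68 bp.

Two products: 88 bp, 68 bp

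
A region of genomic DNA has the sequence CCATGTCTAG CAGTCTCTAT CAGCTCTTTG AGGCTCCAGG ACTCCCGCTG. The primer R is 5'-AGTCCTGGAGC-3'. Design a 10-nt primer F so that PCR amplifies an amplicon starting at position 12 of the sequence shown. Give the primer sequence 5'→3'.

5'-AGTCTCTATC-3'

The reverse primer's reverse complement GCTCCAGGACT matches the template at positions 33–43; the product starts at position 12.
The forward primer is identical to the top strand over positions 12–21: AGTCTCTATC.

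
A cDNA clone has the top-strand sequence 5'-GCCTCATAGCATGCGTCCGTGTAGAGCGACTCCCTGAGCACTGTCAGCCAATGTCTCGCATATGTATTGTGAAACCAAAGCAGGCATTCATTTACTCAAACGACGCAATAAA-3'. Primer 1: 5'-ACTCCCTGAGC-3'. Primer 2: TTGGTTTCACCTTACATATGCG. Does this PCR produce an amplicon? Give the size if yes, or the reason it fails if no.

Primer 2 (TTGGTTTCACCTTACATATGCG) does not match the top strand, and its reverse complement CGCATATGTAAGGTGAAACCAA does not match either.
With no annealing site for primer 2, no amplification occurs.

No product — primer 2 has no binding site in the template.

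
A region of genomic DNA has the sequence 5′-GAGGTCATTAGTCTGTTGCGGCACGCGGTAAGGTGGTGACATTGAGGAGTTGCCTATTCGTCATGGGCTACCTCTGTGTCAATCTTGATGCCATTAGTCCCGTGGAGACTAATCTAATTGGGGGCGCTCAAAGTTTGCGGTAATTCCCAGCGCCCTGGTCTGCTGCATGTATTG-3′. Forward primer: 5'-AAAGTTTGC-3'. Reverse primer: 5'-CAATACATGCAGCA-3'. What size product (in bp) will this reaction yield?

Forward primer AAAGTTTGC is found on the top strand at positions 130–138.
The reverse primer's reverse complement is TGCTGCATGTATTG, which matches the template at positions 161–174.
Product length = (reverse-primer end) − (forward-primer start) + 1 = 174 − 130 + 1 = 45 bp.

45 bp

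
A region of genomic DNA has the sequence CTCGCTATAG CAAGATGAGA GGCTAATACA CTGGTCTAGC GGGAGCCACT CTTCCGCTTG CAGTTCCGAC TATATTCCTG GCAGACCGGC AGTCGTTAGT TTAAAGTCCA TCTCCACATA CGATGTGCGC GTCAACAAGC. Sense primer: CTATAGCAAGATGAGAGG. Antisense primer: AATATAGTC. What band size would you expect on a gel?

72 bp

The forward primer matches the template at positions 5–22.
Reverse complement of the reverse primer: GACTATATT. This occurs on the top strand at positions 68–76.
Amplicon spans positions 5–76: 72 bp.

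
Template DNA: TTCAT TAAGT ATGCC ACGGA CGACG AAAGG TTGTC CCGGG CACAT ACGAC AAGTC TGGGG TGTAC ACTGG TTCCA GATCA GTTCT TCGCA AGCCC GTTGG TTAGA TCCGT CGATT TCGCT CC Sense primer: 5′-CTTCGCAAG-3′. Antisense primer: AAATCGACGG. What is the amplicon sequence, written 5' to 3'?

5'-CTTCGCAAGCCCGTTGGTTAGATCCGTCGATTT-3'

Scanning the template, CTTCGCAAG occurs at positions 84–92; this primer anneals to the bottom strand there with its 3' end pointing downstream.
Taking the reverse complement of AAATCGACGG gives CCGTCGATTT, found at positions 107–116 on the template; the primer anneals here to the top strand with its 3' end pointing upstream.
The product is the template from position 84 through 116 (33 bp).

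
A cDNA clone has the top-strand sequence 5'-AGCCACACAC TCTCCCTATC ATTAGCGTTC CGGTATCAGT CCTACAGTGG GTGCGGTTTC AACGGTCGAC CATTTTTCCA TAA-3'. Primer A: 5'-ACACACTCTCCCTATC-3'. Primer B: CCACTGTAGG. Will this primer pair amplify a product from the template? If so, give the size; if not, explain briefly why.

Primer A (ACACACTCTCCCTATC) matches the top strand at positions 5–20; it acts as a forward primer.
Primer B's reverse complement is CCTACAGTGG, matching the top strand at positions 41–50; it acts as a reverse primer.
The 3' ends face each other across positions 5–50, giving a 46 bp product.

Yes — a 46 bp product.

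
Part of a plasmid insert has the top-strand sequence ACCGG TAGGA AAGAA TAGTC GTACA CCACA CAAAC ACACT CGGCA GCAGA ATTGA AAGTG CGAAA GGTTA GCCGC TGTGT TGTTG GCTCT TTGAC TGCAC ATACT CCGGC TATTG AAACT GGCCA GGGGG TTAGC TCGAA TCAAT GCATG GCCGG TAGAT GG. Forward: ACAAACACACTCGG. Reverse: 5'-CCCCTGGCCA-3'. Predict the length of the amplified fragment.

100 bp

The forward primer matches the template at positions 30–43.
Reverse complement of the reverse primer: TGGCCAGGGG. This occurs on the top strand at positions 120–129.
Product length = (reverse-primer end) − (forward-primer start) + 1 = 129 − 30 + 1 = 100 bp.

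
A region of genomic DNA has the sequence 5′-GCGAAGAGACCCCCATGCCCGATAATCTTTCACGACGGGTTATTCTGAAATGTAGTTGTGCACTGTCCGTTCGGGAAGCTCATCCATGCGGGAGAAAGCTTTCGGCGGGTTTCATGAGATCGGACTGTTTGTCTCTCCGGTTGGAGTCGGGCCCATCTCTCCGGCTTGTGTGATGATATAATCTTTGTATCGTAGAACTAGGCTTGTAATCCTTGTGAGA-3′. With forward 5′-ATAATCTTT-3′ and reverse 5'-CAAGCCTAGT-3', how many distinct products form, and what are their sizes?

The forward primer ATAATCTTT matches the top strand at positions 22–30, 178–186.
The reverse primer's reverse complement is ACTAGGCTTG, matching at positions 197–206.
Each forward site pairs with the reverse site to give a product ending at position 206: sizes 185, 29 bp.

Two products: 185 bp, 29 bp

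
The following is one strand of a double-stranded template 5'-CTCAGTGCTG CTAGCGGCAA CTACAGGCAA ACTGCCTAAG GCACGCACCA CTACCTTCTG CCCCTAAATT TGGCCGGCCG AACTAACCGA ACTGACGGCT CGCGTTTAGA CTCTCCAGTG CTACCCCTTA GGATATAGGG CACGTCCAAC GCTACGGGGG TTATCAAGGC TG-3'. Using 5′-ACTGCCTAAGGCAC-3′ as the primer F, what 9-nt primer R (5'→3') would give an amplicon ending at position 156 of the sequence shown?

5'-CGTAGCGTT-3'

The forward primer binds at positions 31–44; the product's 3' end on the top strand is position 156.
The reverse primer anneals to the top strand over positions 148–156, i.e. to AACGCTACG.
Its sequence written 5'→3' is the reverse complement: CGTAGCGTT.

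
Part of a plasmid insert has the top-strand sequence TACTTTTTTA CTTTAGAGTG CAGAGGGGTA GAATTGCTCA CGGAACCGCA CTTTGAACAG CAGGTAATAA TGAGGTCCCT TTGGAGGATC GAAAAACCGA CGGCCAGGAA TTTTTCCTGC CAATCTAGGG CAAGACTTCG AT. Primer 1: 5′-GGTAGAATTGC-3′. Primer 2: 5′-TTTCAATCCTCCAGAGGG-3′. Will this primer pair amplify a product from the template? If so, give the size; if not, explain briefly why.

No product — primer 2 has no binding site in the template.

Primer 2 (TTTCAATCCTCCAGAGGG) does not match the top strand, and its reverse complement CCCTCTGGAGGATTGAAA does not match either.
With no annealing site for primer 2, no amplification occurs.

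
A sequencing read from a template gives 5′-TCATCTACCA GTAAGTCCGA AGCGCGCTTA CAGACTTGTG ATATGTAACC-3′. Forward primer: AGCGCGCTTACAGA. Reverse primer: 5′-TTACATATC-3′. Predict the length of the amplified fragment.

The forward primer matches the template at positions 21–34.
Taking the reverse complement of TTACATATC gives GATATGTAA, found at positions 40–48 on the template; the primer anneals here to the top strand with its 3' end pointing upstream.
Amplicon spans positions 21–48: 28 bp.

28 bp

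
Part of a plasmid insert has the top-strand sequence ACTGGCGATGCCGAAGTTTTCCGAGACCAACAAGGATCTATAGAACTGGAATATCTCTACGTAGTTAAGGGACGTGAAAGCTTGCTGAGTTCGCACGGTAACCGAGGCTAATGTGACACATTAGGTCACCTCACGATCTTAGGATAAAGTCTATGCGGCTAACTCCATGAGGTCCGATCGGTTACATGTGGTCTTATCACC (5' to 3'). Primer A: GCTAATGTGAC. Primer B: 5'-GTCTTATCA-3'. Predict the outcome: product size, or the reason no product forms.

No product — both primers anneal to the same strand and extend in the same direction.

Primer A (GCTAATGTGAC) matches the top strand at positions 107–117 (3' end points downstream).
Primer B (GTCTTATCA) also matches the top strand directly, at positions 191–199 — its reverse complement TGATAAGAC is not present.
Both primers anneal to the bottom strand with 3' ends pointing the same way, so neither can prime synthesis back toward the other.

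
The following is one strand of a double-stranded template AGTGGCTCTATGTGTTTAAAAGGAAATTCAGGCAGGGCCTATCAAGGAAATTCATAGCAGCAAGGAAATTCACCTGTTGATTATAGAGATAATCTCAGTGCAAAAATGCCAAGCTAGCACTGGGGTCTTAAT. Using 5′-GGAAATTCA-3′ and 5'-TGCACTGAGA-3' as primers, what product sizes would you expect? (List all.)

81 bp, 57 bp, 39 bp

The forward primer GGAAATTCA matches the top strand at positions 22–30, 46–54, 64–72.
The reverse primer's reverse complement is TCTCAGTGCA, matching at positions 93–102.
Each forward site pairs with the reverse site to give a product ending at position 102: sizes 81, 57, 39 bp.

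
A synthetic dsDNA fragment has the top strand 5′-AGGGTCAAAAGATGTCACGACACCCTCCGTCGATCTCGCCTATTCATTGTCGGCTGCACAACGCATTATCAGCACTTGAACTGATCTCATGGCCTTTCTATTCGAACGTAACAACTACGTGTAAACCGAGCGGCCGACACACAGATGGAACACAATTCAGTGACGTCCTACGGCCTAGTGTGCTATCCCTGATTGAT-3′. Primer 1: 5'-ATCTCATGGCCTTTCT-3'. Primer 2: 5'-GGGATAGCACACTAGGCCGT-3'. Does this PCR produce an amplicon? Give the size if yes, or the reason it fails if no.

Primer 1 (ATCTCATGGCCTTTCT) matches the top strand at positions 84–99; it acts as a forward primer.
Primer 2's reverse complement is ACGGCCTAGTGTGCTATCCC, matching the top strand at positions 170–189; it acts as a reverse primer.
The 3' ends face each other across positions 84–189, giving a 106 bp product.

Yes — a 106 bp product.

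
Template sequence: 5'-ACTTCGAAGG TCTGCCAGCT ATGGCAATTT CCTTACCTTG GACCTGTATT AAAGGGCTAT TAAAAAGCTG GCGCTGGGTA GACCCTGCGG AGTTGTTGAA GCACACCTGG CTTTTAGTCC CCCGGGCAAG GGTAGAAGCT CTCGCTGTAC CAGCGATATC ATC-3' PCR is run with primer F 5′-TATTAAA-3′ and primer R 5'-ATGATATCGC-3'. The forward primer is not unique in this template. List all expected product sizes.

116 bp, 105 bp

The forward primer TATTAAA matches the top strand at positions 47–53, 58–64.
The reverse primer's reverse complement is GCGATATCAT, matching at positions 153–162.
Each forward site pairs with the reverse site to give a product ending at position 162: sizes 116, 105 bp.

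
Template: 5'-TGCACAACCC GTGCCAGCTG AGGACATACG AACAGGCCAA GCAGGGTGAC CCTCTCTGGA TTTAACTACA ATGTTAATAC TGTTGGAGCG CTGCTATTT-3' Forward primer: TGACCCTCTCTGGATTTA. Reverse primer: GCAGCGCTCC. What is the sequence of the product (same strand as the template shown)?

Scanning the template, TGACCCTCTCTGGATTTA occurs at positions 47–64; this primer anneals to the bottom strand there with its 3' end pointing downstream.
Taking the reverse complement of GCAGCGCTCC gives GGAGCGCTGC, found at positions 85–94 on the template; the primer anneals here to the top strand with its 3' end pointing upstream.
The product is the template from position 47 through 94 (48 bp).

5'-TGACCCTCTCTGGATTTAACTACAATGTTAATACTGTTGGAGCGCTGC-3'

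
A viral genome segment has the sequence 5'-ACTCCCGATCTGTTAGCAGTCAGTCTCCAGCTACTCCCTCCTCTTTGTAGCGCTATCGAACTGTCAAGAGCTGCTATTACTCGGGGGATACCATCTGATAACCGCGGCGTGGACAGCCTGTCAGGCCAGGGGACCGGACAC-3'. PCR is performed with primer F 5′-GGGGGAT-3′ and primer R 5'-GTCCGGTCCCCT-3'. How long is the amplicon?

The forward primer matches the template at positions 83–89.
The reverse primer's reverse complement is AGGGGACCGGAC, which matches the template at positions 128–139.
The product runs from position 83 to position 139, so its length is 139 − 83 + 1 = 57 bp.

57 bp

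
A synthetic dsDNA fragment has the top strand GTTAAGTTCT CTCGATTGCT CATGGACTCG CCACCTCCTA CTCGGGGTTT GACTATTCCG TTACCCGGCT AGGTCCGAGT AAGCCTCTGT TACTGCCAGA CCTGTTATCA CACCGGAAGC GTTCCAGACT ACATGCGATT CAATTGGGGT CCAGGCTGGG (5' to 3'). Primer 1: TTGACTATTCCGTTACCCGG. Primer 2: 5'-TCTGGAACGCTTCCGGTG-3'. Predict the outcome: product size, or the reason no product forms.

Primer 1 (TTGACTATTCCGTTACCCGG) matches the top strand at positions 49–68; it acts as a forward primer.
Primer 2's reverse complement is CACCGGAAGCGTTCCAGA, matching the top strand at positions 111–128; it acts as a reverse primer.
The 3' ends face each other across positions 49–128, giving an 80 bp product.

Yes — an 80 bp product.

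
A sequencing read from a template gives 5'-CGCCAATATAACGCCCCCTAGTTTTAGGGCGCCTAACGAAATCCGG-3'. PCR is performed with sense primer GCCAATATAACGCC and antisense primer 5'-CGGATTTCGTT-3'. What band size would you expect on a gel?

44 bp

Forward primer GCCAATATAACGCC is found on the top strand at positions 2–15.
The reverse primer's reverse complement is AACGAAATCCG, which matches the template at positions 35–45.
Amplicon spans positions 2–45: 44 bp.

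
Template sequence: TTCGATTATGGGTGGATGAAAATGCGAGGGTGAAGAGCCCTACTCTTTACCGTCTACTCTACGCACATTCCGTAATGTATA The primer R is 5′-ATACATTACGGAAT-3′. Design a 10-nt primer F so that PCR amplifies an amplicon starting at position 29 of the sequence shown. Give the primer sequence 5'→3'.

5'-GGTGAAGAGC-3'

The reverse primer's reverse complement ATTCCGTAATGTAT matches the template at positions 67–80; the product starts at position 29.
The forward primer is identical to the top strand over positions 29–38: GGTGAAGAGC.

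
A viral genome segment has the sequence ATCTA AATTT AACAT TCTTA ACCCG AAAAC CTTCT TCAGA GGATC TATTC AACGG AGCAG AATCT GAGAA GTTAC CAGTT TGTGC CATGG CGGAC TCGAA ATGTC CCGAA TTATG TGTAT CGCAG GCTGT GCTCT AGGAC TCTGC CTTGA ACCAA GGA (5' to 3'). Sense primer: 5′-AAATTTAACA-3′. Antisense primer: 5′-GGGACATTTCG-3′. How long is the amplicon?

Scanning the template, AAATTTAACA occurs at positions 5–14; this primer anneals to the bottom strand there with its 3' end pointing downstream.
The reverse primer's reverse complement is CGAAATGTCCC, which matches the template at positions 97–107.
Product length = (reverse-primer end) − (forward-primer start) + 1 = 107 − 5 + 1 = 103 bp.

103 bp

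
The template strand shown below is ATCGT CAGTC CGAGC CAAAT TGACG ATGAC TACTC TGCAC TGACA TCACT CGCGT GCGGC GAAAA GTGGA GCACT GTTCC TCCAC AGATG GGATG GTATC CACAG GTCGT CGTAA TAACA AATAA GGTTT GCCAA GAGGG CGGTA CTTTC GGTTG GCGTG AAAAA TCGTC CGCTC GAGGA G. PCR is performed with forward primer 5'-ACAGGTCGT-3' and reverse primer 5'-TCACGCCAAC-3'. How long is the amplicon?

60 bp

Forward primer ACAGGTCGT is found on the top strand at positions 102–110.
The reverse primer's reverse complement is GTTGGCGTGA, which matches the template at positions 152–161.
The product runs from position 102 to position 161, so its length is 161 − 102 + 1 = 60 bp.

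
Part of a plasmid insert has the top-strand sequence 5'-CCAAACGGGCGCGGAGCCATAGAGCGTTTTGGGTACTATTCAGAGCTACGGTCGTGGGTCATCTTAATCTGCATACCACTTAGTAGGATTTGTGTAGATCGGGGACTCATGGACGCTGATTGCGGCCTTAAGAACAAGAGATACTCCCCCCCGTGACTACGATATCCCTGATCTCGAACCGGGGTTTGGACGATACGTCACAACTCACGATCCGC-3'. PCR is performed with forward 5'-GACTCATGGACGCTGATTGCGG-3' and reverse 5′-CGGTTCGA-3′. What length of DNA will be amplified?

78 bp

The forward primer matches the template at positions 104–125.
The reverse primer's reverse complement is TCGAACCG, which matches the template at positions 174–181.
Amplicon spans positions 104–181: 78 bp.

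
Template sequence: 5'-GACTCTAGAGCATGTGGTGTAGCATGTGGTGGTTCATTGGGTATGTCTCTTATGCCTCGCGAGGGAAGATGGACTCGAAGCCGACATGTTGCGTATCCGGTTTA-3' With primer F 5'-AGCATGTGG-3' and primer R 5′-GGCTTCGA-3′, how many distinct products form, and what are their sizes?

The forward primer AGCATGTGG matches the top strand at positions 9–17, 21–29.
The reverse primer's reverse complement is TCGAAGCC, matching at positions 75–82.
Each forward site pairs with the reverse site to give a product ending at position 82: sizes 74, 62 bp.

Two products: 74 bp, 62 bp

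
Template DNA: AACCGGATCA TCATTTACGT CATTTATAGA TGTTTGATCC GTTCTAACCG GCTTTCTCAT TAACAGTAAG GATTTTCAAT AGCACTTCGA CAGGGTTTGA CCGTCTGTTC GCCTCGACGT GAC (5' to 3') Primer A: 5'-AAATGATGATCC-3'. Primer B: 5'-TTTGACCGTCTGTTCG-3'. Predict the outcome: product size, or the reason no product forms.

Primer A (AAATGATGATCC) has reverse complement GGATCATCATTT, which matches the top strand at positions 5–16; primer A anneals to the top strand there with its 3' end pointing upstream toward position 5.
Primer B (TTTGACCGTCTGTTCG) matches the top strand directly at positions 96–111; it anneals to the bottom strand with its 3' end pointing downstream toward position 111.
The 3' ends diverge (primer A extends toward position 1, primer B toward position 123), so the primers never converge on a shared product.

No product — the primers' 3' ends point away from each other.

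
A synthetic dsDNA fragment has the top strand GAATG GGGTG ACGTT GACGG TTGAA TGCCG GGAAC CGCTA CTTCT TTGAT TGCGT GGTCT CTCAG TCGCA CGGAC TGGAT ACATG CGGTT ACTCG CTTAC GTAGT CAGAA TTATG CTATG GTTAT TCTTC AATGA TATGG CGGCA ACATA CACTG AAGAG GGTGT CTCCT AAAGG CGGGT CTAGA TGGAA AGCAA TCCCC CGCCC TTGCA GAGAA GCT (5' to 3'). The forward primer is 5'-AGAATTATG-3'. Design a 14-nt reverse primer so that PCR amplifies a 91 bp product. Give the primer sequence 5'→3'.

The forward primer binds at positions 107–115, so a 91 bp product ends at position 107 + 91 − 1 = 197.
The reverse primer anneals to the top strand over positions 184–197, i.e. to GATGGAAAGCAATC.
Its sequence written 5'→3' is the reverse complement: GATTGCTTTCCATC.

5'-GATTGCTTTCCATC-3'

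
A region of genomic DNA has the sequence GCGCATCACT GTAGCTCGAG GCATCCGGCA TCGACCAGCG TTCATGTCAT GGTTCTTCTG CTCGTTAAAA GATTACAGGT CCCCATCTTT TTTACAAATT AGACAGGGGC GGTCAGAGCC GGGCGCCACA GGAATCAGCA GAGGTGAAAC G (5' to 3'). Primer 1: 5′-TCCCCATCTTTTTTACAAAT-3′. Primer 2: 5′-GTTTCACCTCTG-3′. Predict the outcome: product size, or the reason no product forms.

Primer 1 (TCCCCATCTTTTTTACAAAT) matches the top strand at positions 80–99; it acts as a forward primer.
Primer 2's reverse complement is CAGAGGTGAAAC, matching the top strand at positions 139–150; it acts as a reverse primer.
The 3' ends face each other across positions 80–150, giving a 71 bp product.

Yes — a 71 bp product.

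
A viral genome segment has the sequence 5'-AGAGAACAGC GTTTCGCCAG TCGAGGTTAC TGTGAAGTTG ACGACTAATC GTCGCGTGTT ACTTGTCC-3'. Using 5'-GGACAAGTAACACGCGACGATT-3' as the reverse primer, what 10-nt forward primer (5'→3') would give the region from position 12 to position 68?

5'-TTTCGCCAGT-3'

The reverse primer's reverse complement AATCGTCGCGTGTTACTTGTCC matches the template at positions 47–68; the product starts at position 12.
The forward primer is identical to the top strand over positions 12–21: TTTCGCCAGT.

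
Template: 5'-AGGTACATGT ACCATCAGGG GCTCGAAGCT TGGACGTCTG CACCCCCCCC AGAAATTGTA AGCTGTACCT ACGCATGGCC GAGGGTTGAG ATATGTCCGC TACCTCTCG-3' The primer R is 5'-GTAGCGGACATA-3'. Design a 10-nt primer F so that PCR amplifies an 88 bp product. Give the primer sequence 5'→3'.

The reverse primer's reverse complement TATGTCCGCTAC matches the template at positions 92–103, so the product ends at position 103.
An 88 bp product then starts at position 103 − 88 + 1 = 16.
The forward primer is identical to the top strand there: CAGGGGCTCG.

5'-CAGGGGCTCG-3'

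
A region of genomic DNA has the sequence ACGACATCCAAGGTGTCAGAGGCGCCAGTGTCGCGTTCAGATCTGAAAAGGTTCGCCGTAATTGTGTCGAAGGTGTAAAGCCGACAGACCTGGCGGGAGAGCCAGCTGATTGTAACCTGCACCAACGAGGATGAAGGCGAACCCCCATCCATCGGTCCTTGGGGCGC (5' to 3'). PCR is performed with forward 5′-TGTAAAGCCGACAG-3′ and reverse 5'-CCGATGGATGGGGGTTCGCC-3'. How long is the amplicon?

Forward primer TGTAAAGCCGACAG is found on the top strand at positions 74–87.
Taking the reverse complement of CCGATGGATGGGGGTTCGCC gives GGCGAACCCCCATCCATCGG, found at positions 136–155 on the template; the primer anneals here to the top strand with its 3' end pointing upstream.
Product length = (reverse-primer end) − (forward-primer start) + 1 = 155 − 74 + 1 = 82 bp.

82 bp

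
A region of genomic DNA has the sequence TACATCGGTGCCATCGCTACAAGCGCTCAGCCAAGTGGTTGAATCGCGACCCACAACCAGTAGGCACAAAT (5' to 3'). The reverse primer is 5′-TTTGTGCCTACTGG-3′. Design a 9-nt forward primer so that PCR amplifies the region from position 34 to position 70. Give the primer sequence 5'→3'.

The reverse primer's reverse complement CCAGTAGGCACAAA matches the template at positions 57–70; the product starts at position 34.
The forward primer is identical to the top strand over positions 34–42: AGTGGTTGA.

5'-AGTGGTTGA-3'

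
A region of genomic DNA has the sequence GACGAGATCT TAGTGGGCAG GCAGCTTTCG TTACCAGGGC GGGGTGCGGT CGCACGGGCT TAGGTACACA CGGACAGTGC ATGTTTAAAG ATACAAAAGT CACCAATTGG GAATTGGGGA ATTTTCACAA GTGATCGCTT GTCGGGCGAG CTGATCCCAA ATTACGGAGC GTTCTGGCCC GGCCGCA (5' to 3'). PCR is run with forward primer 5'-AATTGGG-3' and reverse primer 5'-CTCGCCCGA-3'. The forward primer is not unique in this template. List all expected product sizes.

The forward primer AATTGGG matches the top strand at positions 105–111, 112–118.
The reverse primer's reverse complement is TCGGGCGAG, matching at positions 142–150.
Each forward site pairs with the reverse site to give a product ending at position 150: sizes 46, 39 bp.

46 bp, 39 bp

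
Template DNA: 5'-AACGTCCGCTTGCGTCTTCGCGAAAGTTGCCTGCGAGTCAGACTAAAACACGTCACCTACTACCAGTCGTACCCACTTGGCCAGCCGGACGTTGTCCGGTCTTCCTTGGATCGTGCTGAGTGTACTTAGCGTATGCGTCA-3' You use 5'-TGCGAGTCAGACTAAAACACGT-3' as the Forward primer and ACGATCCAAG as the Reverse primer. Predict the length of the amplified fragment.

The forward primer matches the template at positions 32–53.
The reverse primer's reverse complement is CTTGGATCGT, which matches the template at positions 105–114.
Amplicon spans positions 32–114: 83 bp.

83 bp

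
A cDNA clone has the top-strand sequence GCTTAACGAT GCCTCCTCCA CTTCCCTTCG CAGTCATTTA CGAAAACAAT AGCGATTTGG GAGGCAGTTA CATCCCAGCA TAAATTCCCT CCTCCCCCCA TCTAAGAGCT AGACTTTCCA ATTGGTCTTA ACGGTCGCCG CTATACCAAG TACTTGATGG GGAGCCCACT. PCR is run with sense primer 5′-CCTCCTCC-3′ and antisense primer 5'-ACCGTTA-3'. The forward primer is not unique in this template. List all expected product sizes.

124 bp, 48 bp

The forward primer CCTCCTCC matches the top strand at positions 12–19, 88–95.
The reverse primer's reverse complement is TAACGGT, matching at positions 129–135.
Each forward site pairs with the reverse site to give a product ending at position 135: sizes 124, 48 bp.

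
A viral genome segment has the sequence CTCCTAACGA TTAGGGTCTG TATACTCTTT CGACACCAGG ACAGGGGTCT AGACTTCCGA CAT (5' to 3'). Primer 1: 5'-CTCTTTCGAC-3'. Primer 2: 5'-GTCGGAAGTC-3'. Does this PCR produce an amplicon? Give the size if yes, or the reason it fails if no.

Primer 1 (CTCTTTCGAC) matches the top strand at positions 25–34; it acts as a forward primer.
Primer 2's reverse complement is GACTTCCGAC, matching the top strand at positions 52–61; it acts as a reverse primer.
The 3' ends face each other across positions 25–61, giving a 37 bp product.

Yes — a 37 bp product.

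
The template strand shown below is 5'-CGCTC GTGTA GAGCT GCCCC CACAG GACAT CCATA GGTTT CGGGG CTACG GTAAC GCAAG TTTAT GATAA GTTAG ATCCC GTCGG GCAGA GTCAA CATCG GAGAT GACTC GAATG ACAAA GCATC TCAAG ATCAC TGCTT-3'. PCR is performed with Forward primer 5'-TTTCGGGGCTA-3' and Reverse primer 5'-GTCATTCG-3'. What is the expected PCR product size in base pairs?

80 bp

Scanning the template, TTTCGGGGCTA occurs at positions 38–48; this primer anneals to the bottom strand there with its 3' end pointing downstream.
Reverse complement of the reverse primer: CGAATGAC. This occurs on the top strand at positions 110–117.
Amplicon spans positions 38–117: 80 bp.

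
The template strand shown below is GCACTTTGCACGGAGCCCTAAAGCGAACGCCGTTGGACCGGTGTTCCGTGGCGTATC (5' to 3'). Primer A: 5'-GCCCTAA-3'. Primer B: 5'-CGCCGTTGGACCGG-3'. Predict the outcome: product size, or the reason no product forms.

No product — both primers anneal to the same strand and extend in the same direction.

Primer A (GCCCTAA) matches the top strand at positions 15–21 (3' end points downstream).
Primer B (CGCCGTTGGACCGG) also matches the top strand directly, at positions 28–41 — its reverse complement CCGGTCCAACGGCG is not present.
Both primers anneal to the bottom strand with 3' ends pointing the same way, so neither can prime synthesis back toward the other.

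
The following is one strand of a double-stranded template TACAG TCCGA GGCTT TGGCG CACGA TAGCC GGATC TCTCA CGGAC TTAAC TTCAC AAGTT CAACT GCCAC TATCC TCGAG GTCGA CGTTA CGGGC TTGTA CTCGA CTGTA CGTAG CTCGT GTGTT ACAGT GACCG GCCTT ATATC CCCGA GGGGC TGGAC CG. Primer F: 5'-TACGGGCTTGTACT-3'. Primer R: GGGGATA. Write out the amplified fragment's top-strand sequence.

Scanning the template, TACGGGCTTGTACT occurs at positions 89–102; this primer anneals to the bottom strand there with its 3' end pointing downstream.
The reverse primer's reverse complement is TATCCCC, which matches the template at positions 142–148.
The product is the template from position 89 through 148 (60 bp).

5'-TACGGGCTTGTACTCGACTGTACGTAGCTCGTGTGTTACAGTGACCGGCCTTATATCCCC-3'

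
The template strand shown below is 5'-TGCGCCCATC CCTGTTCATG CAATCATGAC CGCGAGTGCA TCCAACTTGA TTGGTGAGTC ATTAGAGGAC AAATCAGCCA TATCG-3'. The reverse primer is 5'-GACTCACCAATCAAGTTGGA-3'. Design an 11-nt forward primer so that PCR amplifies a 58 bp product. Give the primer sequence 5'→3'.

The reverse primer's reverse complement TCCAACTTGATTGGTGAGTC matches the template at positions 41–60, so the product ends at position 60.
A 58 bp product then starts at position 60 − 58 + 1 = 3.
The forward primer is identical to the top strand there: CGCCCATCCCT.

5'-CGCCCATCCCT-3'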